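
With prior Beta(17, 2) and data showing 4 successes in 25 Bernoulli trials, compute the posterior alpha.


Conjugate update: alpha_posterior = alpha_prior + k
= 17 + 4 = 21

21


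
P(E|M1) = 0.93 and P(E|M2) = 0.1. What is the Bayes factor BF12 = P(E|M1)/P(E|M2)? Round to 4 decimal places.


Bayes factor BF12 = P(E|M1) / P(E|M2)
= 0.93 / 0.1
= 9.3

9.3


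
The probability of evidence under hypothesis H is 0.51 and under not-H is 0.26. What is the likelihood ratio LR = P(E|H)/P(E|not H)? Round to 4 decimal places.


LR = 0.51 / 0.26
= 1.9615

1.9615


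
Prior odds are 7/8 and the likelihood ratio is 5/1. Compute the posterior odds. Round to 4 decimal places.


Posterior odds = prior odds * likelihood ratio
= (7/8) * (5/1)
= 35 / 8
= 4.375

4.375


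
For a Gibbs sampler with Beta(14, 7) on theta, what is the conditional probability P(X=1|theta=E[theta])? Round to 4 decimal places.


E[theta] = 14/(14+7) = 0.6667
P(X=1|theta) = theta = 0.6667

0.6667


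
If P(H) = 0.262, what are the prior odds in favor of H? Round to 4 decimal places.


Prior odds = P(H) / (1 - P(H))
= 0.262 / 0.738
= 0.355

0.355


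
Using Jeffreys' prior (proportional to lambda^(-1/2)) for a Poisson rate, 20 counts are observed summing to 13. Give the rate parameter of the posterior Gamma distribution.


Conjugate update: Gamma(prior_shape + S, prior_rate + n).
Prior shape = 0.5, prior rate = 0.
Posterior rate = 0 + n = 20

20.0


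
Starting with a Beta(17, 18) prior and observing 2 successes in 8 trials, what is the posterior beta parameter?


Posterior beta = prior beta + failures
Failures = 8 - 2 = 6
beta_post = 18 + 6 = 24

24


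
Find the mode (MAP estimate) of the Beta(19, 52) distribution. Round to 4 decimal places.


For Beta(a,b) with a,b > 1:
Mode = (a-1)/(a+b-2) = (19-1)/(71-2)
= 18/69 = 0.2609

0.2609


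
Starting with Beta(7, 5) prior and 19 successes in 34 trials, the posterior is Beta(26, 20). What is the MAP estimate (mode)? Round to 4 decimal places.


The mode of Beta(a, b) when a > 1 and b > 1 is (a-1)/(a+b-2)
= (26 - 1) / (26 + 20 - 2)
= 25 / 44
= 0.5682

0.5682


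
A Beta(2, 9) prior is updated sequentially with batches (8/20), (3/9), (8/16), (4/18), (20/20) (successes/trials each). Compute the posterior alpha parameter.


Sequential conjugate updating is equivalent to a single batch update.
Total successes across all batches = 43
alpha_posterior = alpha_prior + total_successes = 2 + 43
= 45

45


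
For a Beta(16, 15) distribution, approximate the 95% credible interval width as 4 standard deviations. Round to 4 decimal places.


Variance of Beta(a,b) = ab / ((a+b)^2 * (a+b+1))
= 16*15 / ((31)^2 * 32)
= 0.0078
SD = sqrt(0.0078) = 0.0883
Width = 4 * SD = 0.3534

0.3534


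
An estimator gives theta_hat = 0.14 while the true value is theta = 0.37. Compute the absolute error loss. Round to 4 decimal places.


The absolute error loss is |theta_hat - theta|
= |0.14 - 0.37|
= 0.23

0.23


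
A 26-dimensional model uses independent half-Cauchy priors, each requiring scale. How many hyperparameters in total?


Per parameter: 1 (scale).
Total = 26 * 1 = 26

26


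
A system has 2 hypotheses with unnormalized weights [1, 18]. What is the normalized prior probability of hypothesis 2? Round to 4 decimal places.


The normalized prior is the weight divided by the total.
Total weight = 19
P(H2) = 18 / 19 = 0.9474

0.9474


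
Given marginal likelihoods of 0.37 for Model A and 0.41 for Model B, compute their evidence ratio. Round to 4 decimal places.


Ratio = ML(A) / ML(B) = 0.37/0.41
= 0.9024

0.9024


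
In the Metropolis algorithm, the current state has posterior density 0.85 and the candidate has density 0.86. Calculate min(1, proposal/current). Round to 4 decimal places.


Ratio = 0.86/0.85 = 1.0118
Acceptance probability = min(1, 1.0118)
= 1.0

1.0


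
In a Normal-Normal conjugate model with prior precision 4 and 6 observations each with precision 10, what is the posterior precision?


Posterior precision = prior precision + n * observation precision
= 4 + 6 * 10
= 4 + 60 = 64

64


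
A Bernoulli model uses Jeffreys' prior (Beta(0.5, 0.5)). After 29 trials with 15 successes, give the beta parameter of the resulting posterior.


Posterior = Beta(prior_alpha + successes, prior_beta + failures)
= Beta(0.5 + 15, 0.5 + 14)
Posterior beta = 0.5 + (n - k) = 0.5 + 14 = 14.5

14.5


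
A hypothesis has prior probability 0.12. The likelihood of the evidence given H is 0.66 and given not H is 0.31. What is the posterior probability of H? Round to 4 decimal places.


Using Bayes' theorem:
P(E) = 0.12 * 0.66 + 0.88 * 0.31
P(E) = 0.352
P(H|E) = (0.12 * 0.66) / 0.352 = 0.225

0.225


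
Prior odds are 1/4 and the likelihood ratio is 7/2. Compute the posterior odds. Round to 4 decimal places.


Posterior odds = prior odds * likelihood ratio
= (1/4) * (7/2)
= 7 / 8
= 0.875

0.875


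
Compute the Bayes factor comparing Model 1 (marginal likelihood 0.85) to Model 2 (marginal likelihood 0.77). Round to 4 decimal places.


BF12 = marginal likelihood of M1 / marginal likelihood of M2
= 0.85/0.77
= 1.1039

1.1039


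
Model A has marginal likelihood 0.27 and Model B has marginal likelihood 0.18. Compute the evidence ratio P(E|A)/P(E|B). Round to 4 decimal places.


Evidence ratio = P(E|A) / P(E|B)
= 0.27 / 0.18
= 1.5

1.5


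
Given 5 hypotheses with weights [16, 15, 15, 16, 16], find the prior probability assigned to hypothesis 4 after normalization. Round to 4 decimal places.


To normalize, divide each weight by the sum of all weights.
Sum = 78
Prior(H4) = 16/78 = 0.2051

0.2051


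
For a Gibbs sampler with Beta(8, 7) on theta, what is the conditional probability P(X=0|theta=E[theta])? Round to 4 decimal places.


E[theta] = 8/(8+7) = 0.5333
P(X=0|theta) = 1 - theta = 0.4667

0.4667


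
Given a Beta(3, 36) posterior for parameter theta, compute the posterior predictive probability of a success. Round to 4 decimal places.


For a Beta-Bernoulli model, the predictive probability is the mean:
P(success) = 3/(3+36) = 3/39 = 0.0769

0.0769


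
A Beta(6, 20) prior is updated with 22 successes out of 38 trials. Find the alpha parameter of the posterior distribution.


In the Beta-Binomial conjugate update:
alpha_post = alpha_prior + successes
= 6 + 22
= 28

28


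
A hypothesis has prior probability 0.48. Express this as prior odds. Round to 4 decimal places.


Odds = P(H) / P(not H) = 0.48 / 0.52
= 0.9231

0.9231


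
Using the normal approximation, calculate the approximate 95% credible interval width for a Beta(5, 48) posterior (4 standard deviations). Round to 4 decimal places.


Var(Beta) = 5*48/(53^2 * 54) = 0.0016
SD = 0.0398
Width ~ 4*SD = 0.1591

0.1591


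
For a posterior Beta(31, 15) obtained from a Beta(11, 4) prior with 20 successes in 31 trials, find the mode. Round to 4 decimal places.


Mode = (alpha - 1) / (alpha + beta - 2)
= 30 / 44
= 0.6818

0.6818


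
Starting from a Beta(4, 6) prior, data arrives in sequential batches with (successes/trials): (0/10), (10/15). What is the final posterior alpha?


In sequential Bayesian updating, we sum all successes.
Total successes = 10
Final alpha = 4 + 10 = 14

14


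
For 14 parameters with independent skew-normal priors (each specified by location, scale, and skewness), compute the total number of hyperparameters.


A skew-normal prior has 3 hyperparameters per parameter.
Total = 14 * 3 = 42

42


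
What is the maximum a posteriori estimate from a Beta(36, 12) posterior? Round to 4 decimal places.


The MAP estimate equals the mode of the distribution.
Mode of Beta(a,b) = (a-1)/(a+b-2)
= 35/46
= 0.7609

0.7609


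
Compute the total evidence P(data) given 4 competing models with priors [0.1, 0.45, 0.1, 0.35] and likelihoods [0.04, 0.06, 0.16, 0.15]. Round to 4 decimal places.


Marginal likelihood = sum P(model_i) * P(data|model_i)
Model 1: 0.1 * 0.04 = 0.004
Model 2: 0.45 * 0.06 = 0.027
Model 3: 0.1 * 0.16 = 0.016
Model 4: 0.35 * 0.15 = 0.0525
Total = 0.0995

0.0995


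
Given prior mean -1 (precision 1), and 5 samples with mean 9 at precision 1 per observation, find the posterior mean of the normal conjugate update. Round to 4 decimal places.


The posterior mean is a precision-weighted average of prior and data.
Post. prec. = 1 + 5 = 6
Post. mean = (-1 + 45)/6 = 44/6 = 7.3333

7.3333


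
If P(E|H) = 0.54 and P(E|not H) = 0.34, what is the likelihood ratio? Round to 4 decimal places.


Likelihood ratio = P(E|H) / P(E|not H)
= 0.54 / 0.34
= 1.5882

1.5882


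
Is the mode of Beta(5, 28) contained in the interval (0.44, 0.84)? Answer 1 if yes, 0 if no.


Mode = (a-1)/(a+b-2) = 4/31 = 0.129
Interval: (0.44, 0.84)
Contains mode? 0

0


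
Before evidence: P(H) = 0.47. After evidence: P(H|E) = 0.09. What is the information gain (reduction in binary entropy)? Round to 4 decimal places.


Prior entropy = 0.9974
Posterior entropy = 0.4365
Information gain = 0.9974 - 0.4365 = 0.5609

0.5609


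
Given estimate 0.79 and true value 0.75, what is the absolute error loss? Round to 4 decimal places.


Absolute error = |estimate - true|
= |0.04| = 0.04

0.04


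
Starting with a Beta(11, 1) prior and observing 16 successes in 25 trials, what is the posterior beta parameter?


Posterior beta = prior beta + failures
Failures = 25 - 16 = 9
beta_post = 1 + 9 = 10

10


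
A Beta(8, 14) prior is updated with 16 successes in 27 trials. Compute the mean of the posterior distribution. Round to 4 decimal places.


After update: Beta(24, 25)
Mean = 24 / (24 + 25) = 24 / 49
= 0.4898

0.4898


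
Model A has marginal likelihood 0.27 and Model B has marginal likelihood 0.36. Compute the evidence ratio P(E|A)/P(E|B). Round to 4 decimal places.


Evidence ratio = P(E|A) / P(E|B)
= 0.27 / 0.36
= 0.75

0.75


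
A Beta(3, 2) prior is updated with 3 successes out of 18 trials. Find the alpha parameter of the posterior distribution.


In the Beta-Binomial conjugate update:
alpha_post = alpha_prior + successes
= 3 + 3
= 6

6


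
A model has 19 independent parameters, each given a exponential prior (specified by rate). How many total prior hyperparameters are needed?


Each exponential prior needs 1 hyperparameter (rate).
Total = 1 * 19 = 19

19


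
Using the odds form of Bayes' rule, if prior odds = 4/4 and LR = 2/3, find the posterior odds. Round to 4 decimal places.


Bayes' rule in odds form: posterior odds = prior odds * LR
= (4 * 2) / (4 * 3)
= 8/12 = 0.6667

0.6667


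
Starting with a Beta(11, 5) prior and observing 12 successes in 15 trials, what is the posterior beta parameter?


Posterior beta = prior beta + failures
Failures = 15 - 12 = 3
beta_post = 5 + 3 = 8

8


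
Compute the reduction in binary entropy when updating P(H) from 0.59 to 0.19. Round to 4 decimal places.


H_before = -p*log2(p) - (1-p)*log2(1-p) for p=0.59: 0.9765
H_after for p=0.19: 0.7015
Reduction = 0.9765 - 0.7015 = 0.275

0.275


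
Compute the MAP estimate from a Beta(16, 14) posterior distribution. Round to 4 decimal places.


MAP = mode of Beta distribution
= (alpha - 1)/(alpha + beta - 2)
= (16-1)/(16+14-2)
= 15/28 = 0.5357

0.5357


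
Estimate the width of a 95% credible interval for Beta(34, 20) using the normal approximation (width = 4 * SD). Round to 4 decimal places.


For Beta(a,b): Var = ab/((a+b)^2(a+b+1))
Var = 0.0042, SD = 0.0651
Approximate 95% CI width = 4 * 0.0651 = 0.2605

0.2605


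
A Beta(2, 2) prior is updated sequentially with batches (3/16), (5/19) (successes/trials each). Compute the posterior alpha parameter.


Sequential conjugate updating is equivalent to a single batch update.
Total successes across all batches = 8
alpha_posterior = alpha_prior + total_successes = 2 + 8
= 10

10


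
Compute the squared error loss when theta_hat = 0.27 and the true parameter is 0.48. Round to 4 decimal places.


L = (theta_hat - theta_true)^2
= (0.27 - 0.48)^2
= -0.21^2 = 0.0441

0.0441


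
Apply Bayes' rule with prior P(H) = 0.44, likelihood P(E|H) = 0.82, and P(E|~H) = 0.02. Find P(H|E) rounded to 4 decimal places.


Step 1: Compute marginal P(E) = P(E|H)P(H) + P(E|~H)P(~H)
= 0.82*0.44 + 0.02*0.56 = 0.372
Step 2: P(H|E) = P(E|H)P(H)/P(E) = 0.3608/0.372
= 0.9699

0.9699


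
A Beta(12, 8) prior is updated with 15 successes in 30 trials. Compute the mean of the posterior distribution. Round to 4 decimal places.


After update: Beta(27, 23)
Mean = 27 / (27 + 23) = 27 / 50
= 0.54

0.54


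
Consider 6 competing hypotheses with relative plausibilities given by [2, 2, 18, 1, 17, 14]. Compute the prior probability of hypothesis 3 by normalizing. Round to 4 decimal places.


Sum of weights = 2 + 2 + 18 + 1 + 17 + 14 = 54
Normalized prior for H3 = 18 / 54
= 0.3333

0.3333


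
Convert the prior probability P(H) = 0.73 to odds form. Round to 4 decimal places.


P(not H) = 1 - 0.73 = 0.27
Odds = 0.73 / 0.27 = 2.7037

2.7037


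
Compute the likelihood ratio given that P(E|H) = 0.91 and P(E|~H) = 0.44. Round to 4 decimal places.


LR = P(E|H) / P(E|~H)
= 0.91 / 0.44 = 2.0682

2.0682


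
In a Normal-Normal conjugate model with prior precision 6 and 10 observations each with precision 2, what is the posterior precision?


Posterior precision = prior precision + n * observation precision
= 6 + 10 * 2
= 6 + 20 = 26

26


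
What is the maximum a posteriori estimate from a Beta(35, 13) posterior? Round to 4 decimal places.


The MAP estimate equals the mode of the distribution.
Mode of Beta(a,b) = (a-1)/(a+b-2)
= 34/46
= 0.7391

0.7391


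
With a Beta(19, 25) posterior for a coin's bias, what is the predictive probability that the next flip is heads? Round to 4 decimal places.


The predictive probability equals the posterior mean.
P(next = heads) = alpha / (alpha + beta)
= 19 / 44 = 0.4318

0.4318


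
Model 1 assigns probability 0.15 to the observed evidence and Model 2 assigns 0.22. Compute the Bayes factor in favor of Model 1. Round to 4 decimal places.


BF = P(data|M1) / P(data|M2)
= 0.15 / 0.22 = 0.6818

0.6818


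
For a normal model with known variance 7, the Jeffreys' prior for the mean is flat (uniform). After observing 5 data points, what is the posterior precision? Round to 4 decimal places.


Jeffreys' prior for normal mean (known variance) is flat.
Prior precision = 0.
Posterior precision = prior_prec + n/sigma^2 = 0 + 5/7
= 0.7143

0.7143


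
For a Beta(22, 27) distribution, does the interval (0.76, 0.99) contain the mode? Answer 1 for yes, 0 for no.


Mode of Beta(a,b) = (a-1)/(a+b-2)
= (22-1)/(22+27-2) = 0.4468
Check: 0.76 <= 0.4468 <= 0.99?
Result: 0

0


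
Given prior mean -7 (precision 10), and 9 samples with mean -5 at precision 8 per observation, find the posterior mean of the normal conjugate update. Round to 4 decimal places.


The posterior mean is a precision-weighted average of prior and data.
Post. prec. = 10 + 72 = 82
Post. mean = (-70 + -360)/82 = -430/82 = -5.2439

-5.2439


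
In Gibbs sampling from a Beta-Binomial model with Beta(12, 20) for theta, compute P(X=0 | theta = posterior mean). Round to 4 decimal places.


Posterior mean = alpha/(alpha+beta) = 12/32 = 0.375
P(X=0|theta=mean) = 1 - theta = 0.625

0.625


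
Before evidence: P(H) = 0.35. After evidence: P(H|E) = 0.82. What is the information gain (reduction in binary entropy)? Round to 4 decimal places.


Prior entropy = 0.9341
Posterior entropy = 0.6801
Information gain = 0.9341 - 0.6801 = 0.254

0.254


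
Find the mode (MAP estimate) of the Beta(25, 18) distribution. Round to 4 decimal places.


For Beta(a,b) with a,b > 1:
Mode = (a-1)/(a+b-2) = (25-1)/(43-2)
= 24/41 = 0.5854

0.5854


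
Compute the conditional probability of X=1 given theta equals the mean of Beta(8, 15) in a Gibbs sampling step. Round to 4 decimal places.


Mean of Beta(8, 15) = 0.3478
P(X=1 | theta=0.3478) = 0.3478

0.3478


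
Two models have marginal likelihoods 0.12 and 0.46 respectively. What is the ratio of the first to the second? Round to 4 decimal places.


Evidence ratio = 0.12 / 0.46
= 0.2609

0.2609


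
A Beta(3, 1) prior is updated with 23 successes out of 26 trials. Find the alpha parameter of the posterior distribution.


In the Beta-Binomial conjugate update:
alpha_post = alpha_prior + successes
= 3 + 23
= 26

26


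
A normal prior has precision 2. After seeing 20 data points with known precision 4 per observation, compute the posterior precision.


In the conjugate normal model, precisions add:
tau_posterior = tau_prior + n * tau_data
= 2 + 20*4 = 82

82


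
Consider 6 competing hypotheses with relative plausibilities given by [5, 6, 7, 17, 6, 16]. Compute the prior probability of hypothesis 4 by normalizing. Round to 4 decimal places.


Sum of weights = 5 + 6 + 7 + 17 + 6 + 16 = 57
Normalized prior for H4 = 17 / 57
= 0.2982

0.2982


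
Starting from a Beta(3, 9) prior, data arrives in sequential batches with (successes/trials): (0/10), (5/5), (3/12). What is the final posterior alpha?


In sequential Bayesian updating, we sum all successes.
Total successes = 8
Final alpha = 3 + 8 = 11

11


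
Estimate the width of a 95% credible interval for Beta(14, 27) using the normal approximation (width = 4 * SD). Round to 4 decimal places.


For Beta(a,b): Var = ab/((a+b)^2(a+b+1))
Var = 0.0054, SD = 0.0732
Approximate 95% CI width = 4 * 0.0732 = 0.2927

0.2927


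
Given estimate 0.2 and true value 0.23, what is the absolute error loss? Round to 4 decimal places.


Absolute error = |estimate - true|
= |-0.03| = 0.03

0.03


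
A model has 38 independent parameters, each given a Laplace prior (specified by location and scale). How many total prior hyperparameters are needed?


Each Laplace prior needs 2 hyperparameters (location and scale).
Total = 2 * 38 = 76

76


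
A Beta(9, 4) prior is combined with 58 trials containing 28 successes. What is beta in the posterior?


In conjugate updating:
beta_posterior = beta_prior + (n - k)
= 4 + (58 - 28)
= 4 + 30 = 34

34


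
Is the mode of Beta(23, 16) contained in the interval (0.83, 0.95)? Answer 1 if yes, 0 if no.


Mode = (a-1)/(a+b-2) = 22/37 = 0.5946
Interval: (0.83, 0.95)
Contains mode? 0

0


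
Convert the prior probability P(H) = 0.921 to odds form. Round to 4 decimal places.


P(not H) = 1 - 0.921 = 0.079
Odds = 0.921 / 0.079 = 11.6582

11.6582


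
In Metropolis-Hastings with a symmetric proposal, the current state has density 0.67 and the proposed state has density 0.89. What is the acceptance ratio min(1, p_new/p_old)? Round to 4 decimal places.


Ratio = p_new / p_old = 0.89 / 0.67 = 1.3284
Acceptance = min(1, 1.3284) = 1.0

1.0


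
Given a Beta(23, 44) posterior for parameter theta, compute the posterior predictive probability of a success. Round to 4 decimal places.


For a Beta-Bernoulli model, the predictive probability is the mean:
P(success) = 23/(23+44) = 23/67 = 0.3433

0.3433


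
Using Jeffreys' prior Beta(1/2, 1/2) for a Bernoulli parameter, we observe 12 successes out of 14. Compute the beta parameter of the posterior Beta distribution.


Conjugate update: Beta(0.5 + k, 0.5 + n - k).
k = 12, n - k = 2
Posterior beta = 0.5 + (n - k) = 0.5 + 2 = 2.5

2.5


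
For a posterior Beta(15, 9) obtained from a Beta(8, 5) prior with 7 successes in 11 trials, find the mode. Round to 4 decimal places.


Mode = (alpha - 1) / (alpha + beta - 2)
= 14 / 22
= 0.6364

0.6364


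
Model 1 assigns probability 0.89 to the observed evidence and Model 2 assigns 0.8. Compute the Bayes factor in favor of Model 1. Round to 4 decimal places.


BF = P(data|M1) / P(data|M2)
= 0.89 / 0.8 = 1.1125

1.1125


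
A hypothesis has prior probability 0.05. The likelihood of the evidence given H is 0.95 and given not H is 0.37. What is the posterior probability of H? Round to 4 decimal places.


Using Bayes' theorem:
P(E) = 0.05 * 0.95 + 0.95 * 0.37
P(E) = 0.399
P(H|E) = (0.05 * 0.95) / 0.399 = 0.119

0.119


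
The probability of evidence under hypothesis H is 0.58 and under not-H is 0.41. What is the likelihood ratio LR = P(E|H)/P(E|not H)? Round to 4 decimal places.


LR = 0.58 / 0.41
= 1.4146

1.4146


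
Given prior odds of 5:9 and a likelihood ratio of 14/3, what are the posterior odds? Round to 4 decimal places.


Posterior odds = prior odds * LR
Prior odds = 5/9 = 0.5556
LR = 14/3 = 4.6667
Posterior odds = 0.5556 * 4.6667 = 2.5926

2.5926


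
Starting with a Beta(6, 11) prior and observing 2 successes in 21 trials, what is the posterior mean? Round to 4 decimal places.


Posterior parameters: alpha = 6 + 2 = 8
beta = 11 + 19 = 30
Posterior mean = alpha / (alpha + beta) = 8 / 38
= 0.2105

0.2105


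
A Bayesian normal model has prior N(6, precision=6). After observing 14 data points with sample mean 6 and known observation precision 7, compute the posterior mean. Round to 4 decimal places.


Posterior mean = (prior_precision * prior_mean + n * data_precision * data_mean) / (prior_precision + n * data_precision)
Numerator = 6*6 + 14*7*6 = 624
Denominator = 6 + 14*7 = 104
Posterior mean = 6.0

6.0


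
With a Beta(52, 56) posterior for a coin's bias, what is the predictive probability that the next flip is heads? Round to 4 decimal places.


The predictive probability equals the posterior mean.
P(next = heads) = alpha / (alpha + beta)
= 52 / 108 = 0.4815

0.4815


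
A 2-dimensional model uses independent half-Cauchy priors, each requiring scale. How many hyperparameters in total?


Per parameter: 1 (scale).
Total = 2 * 1 = 2

2


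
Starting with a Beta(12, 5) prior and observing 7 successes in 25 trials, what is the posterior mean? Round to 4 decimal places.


Posterior parameters: alpha = 12 + 7 = 19
beta = 5 + 18 = 23
Posterior mean = alpha / (alpha + beta) = 19 / 42
= 0.4524

0.4524


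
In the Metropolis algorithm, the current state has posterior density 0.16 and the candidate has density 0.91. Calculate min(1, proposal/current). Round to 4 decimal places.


Ratio = 0.91/0.16 = 5.6875
Acceptance probability = min(1, 5.6875)
= 1.0

1.0


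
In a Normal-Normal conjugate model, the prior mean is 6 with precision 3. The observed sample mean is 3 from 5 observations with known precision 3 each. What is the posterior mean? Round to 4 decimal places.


Posterior precision = tau0 + n*tau = 3 + 5*3 = 18
Posterior mean = (tau0*mu0 + n*tau*xbar) / posterior_precision
= (3*6 + 5*3*3) / 18
= 63 / 18 = 3.5

3.5


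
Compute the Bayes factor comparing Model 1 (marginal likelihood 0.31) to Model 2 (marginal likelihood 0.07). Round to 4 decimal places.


BF12 = marginal likelihood of M1 / marginal likelihood of M2
= 0.31/0.07
= 4.4286

4.4286


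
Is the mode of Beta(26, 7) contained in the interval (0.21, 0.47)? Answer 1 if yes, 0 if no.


Mode = (a-1)/(a+b-2) = 25/31 = 0.8065
Interval: (0.21, 0.47)
Contains mode? 0

0


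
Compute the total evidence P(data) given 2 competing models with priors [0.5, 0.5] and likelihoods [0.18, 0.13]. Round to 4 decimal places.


Marginal likelihood = sum P(model_i) * P(data|model_i)
Model 1: 0.5 * 0.18 = 0.09
Model 2: 0.5 * 0.13 = 0.065
Total = 0.155

0.155


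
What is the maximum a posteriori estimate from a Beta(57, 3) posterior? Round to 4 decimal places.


The MAP estimate equals the mode of the distribution.
Mode of Beta(a,b) = (a-1)/(a+b-2)
= 56/58
= 0.9655

0.9655


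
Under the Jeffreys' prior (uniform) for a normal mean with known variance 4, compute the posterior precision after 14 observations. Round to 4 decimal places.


Prior precision = 0 (flat prior).
Post. prec. = 0 + n/var = 14/4 = 3.5

3.5


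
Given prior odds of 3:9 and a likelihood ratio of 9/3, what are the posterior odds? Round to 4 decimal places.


Posterior odds = prior odds * LR
Prior odds = 3/9 = 0.3333
LR = 9/3 = 3.0
Posterior odds = 0.3333 * 3.0 = 1.0

1.0


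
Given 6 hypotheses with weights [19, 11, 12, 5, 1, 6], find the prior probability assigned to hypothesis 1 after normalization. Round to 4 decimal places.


To normalize, divide each weight by the sum of all weights.
Sum = 54
Prior(H1) = 19/54 = 0.3519

0.3519


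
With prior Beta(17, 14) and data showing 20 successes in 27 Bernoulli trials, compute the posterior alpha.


Conjugate update: alpha_posterior = alpha_prior + k
= 17 + 20 = 37

37


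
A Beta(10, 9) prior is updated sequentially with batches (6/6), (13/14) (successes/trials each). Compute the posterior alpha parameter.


Sequential conjugate updating is equivalent to a single batch update.
Total successes across all batches = 19
alpha_posterior = alpha_prior + total_successes = 10 + 19
= 29

29


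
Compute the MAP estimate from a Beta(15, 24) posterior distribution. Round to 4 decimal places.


MAP = mode of Beta distribution
= (alpha - 1)/(alpha + beta - 2)
= (15-1)/(15+24-2)
= 14/37 = 0.3784

0.3784


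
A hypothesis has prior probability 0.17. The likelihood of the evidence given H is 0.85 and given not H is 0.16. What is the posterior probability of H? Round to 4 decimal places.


Using Bayes' theorem:
P(E) = 0.17 * 0.85 + 0.83 * 0.16
P(E) = 0.2773
P(H|E) = (0.17 * 0.85) / 0.2773 = 0.5211

0.5211


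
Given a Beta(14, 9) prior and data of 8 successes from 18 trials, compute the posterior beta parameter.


Number of failures = 18 - 8 = 10
Posterior beta = 9 + 10 = 19

19


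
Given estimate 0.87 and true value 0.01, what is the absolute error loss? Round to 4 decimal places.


Absolute error = |estimate - true|
= |0.86| = 0.86

0.86


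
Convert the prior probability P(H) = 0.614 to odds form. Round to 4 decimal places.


P(not H) = 1 - 0.614 = 0.386
Odds = 0.614 / 0.386 = 1.5907

1.5907


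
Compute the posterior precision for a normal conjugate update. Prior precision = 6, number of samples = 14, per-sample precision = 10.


tau_post = tau_0 + n * tau
= 6 + 14 * 10 = 146

146


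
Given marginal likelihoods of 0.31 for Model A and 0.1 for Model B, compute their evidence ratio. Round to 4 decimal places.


Ratio = ML(A) / ML(B) = 0.31/0.1
= 3.1

3.1


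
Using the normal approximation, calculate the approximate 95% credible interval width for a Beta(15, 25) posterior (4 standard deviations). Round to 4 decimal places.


Var(Beta) = 15*25/(40^2 * 41) = 0.0057
SD = 0.0756
Width ~ 4*SD = 0.3024

0.3024


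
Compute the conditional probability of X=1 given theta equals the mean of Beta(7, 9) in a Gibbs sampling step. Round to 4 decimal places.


Mean of Beta(7, 9) = 0.4375
P(X=1 | theta=0.4375) = 0.4375

0.4375


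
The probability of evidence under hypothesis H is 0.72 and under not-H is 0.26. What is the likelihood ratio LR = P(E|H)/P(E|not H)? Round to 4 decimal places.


LR = 0.72 / 0.26
= 2.7692

2.7692


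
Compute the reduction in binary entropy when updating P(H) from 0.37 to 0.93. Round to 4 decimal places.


H_before = -p*log2(p) - (1-p)*log2(1-p) for p=0.37: 0.9507
H_after for p=0.93: 0.3659
Reduction = 0.9507 - 0.3659 = 0.5847

0.5847


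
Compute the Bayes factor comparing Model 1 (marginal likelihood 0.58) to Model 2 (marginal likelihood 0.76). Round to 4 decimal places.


BF12 = marginal likelihood of M1 / marginal likelihood of M2
= 0.58/0.76
= 0.7632

0.7632


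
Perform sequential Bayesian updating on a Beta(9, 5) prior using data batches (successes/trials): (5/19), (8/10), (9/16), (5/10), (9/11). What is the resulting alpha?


Accumulate successes: 36
Posterior alpha = prior alpha + sum of successes
= 9 + 36 = 45

45


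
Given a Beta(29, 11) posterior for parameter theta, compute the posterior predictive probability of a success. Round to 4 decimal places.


For a Beta-Bernoulli model, the predictive probability is the mean:
P(success) = 29/(29+11) = 29/40 = 0.725

0.725


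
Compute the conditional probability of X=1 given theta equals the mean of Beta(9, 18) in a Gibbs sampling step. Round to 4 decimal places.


Mean of Beta(9, 18) = 0.3333
P(X=1 | theta=0.3333) = 0.3333

0.3333


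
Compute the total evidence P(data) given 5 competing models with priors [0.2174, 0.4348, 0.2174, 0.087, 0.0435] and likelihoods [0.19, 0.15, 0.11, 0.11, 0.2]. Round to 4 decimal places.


Marginal likelihood = sum P(model_i) * P(data|model_i)
Model 1: 0.2174 * 0.19 = 0.0413
Model 2: 0.4348 * 0.15 = 0.0652
Model 3: 0.2174 * 0.11 = 0.0239
Model 4: 0.087 * 0.11 = 0.0096
Model 5: 0.0435 * 0.2 = 0.0087
Total = 0.1487

0.1487


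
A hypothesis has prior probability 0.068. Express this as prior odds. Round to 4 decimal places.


Odds = P(H) / P(not H) = 0.068 / 0.932
= 0.073

0.073


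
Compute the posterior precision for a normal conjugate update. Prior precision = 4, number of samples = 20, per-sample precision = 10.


tau_post = tau_0 + n * tau
= 4 + 20 * 10 = 204

204


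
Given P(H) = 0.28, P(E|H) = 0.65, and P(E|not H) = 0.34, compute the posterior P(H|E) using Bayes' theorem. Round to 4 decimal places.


By Bayes' theorem: P(H|E) = P(E|H)*P(H) / P(E)
P(E) = P(E|H)*P(H) + P(E|not H)*P(not H)
P(E) = 0.65*0.28 + 0.34*0.72 = 0.4268
P(H|E) = 0.65*0.28 / 0.4268 = 0.4264

0.4264


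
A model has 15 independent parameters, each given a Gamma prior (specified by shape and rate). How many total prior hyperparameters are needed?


Each Gamma prior needs 2 hyperparameters (shape and rate).
Total = 2 * 15 = 30

30


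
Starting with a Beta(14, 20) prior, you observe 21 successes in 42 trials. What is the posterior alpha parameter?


For a Beta-Binomial conjugate model:
Posterior alpha = prior alpha + number of successes
= 14 + 21 = 35

35


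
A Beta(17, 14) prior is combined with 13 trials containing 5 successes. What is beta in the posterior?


In conjugate updating:
beta_posterior = beta_prior + (n - k)
= 14 + (13 - 5)
= 14 + 8 = 22

22


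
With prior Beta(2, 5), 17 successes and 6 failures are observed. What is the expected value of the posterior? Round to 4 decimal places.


Posterior = Beta(19, 11)
E[theta] = alpha/(alpha+beta)
= 19/30 = 0.6333

0.6333


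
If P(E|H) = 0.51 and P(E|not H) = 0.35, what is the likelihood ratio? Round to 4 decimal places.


Likelihood ratio = P(E|H) / P(E|not H)
= 0.51 / 0.35
= 1.4571

1.4571


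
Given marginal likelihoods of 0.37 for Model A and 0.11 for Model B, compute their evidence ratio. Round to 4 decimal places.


Ratio = ML(A) / ML(B) = 0.37/0.11
= 3.3636

3.3636


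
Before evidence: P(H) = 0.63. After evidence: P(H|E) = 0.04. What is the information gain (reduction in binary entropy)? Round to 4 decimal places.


Prior entropy = 0.9507
Posterior entropy = 0.2423
Information gain = 0.9507 - 0.2423 = 0.7084

0.7084


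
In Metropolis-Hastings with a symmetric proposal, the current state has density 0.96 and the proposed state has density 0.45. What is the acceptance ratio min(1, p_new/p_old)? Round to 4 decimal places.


Ratio = p_new / p_old = 0.45 / 0.96 = 0.4688
Acceptance = min(1, 0.4688) = 0.4688

0.4688


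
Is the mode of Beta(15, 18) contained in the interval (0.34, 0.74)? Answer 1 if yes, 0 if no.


Mode = (a-1)/(a+b-2) = 14/31 = 0.4516
Interval: (0.34, 0.74)
Contains mode? 1

1


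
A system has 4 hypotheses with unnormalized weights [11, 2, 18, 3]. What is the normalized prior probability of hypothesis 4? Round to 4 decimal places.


The normalized prior is the weight divided by the total.
Total weight = 34
P(H4) = 3 / 34 = 0.0882

0.0882


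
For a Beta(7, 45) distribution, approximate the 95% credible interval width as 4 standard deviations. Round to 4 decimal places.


Variance of Beta(a,b) = ab / ((a+b)^2 * (a+b+1))
= 7*45 / ((52)^2 * 53)
= 0.0022
SD = sqrt(0.0022) = 0.0469
Width = 4 * SD = 0.1875

0.1875


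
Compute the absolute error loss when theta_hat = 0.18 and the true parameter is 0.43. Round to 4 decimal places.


L = |theta_hat - theta_true|
= |0.18 - 0.43| = 0.25

0.25


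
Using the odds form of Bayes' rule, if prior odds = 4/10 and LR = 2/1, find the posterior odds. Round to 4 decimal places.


Bayes' rule in odds form: posterior odds = prior odds * LR
= (4 * 2) / (10 * 1)
= 8/10 = 0.8

0.8


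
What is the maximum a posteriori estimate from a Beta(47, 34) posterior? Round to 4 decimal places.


The MAP estimate equals the mode of the distribution.
Mode of Beta(a,b) = (a-1)/(a+b-2)
= 46/79
= 0.5823

0.5823


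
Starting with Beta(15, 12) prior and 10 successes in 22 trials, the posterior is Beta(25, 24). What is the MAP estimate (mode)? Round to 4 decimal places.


The mode of Beta(a, b) when a > 1 and b > 1 is (a-1)/(a+b-2)
= (25 - 1) / (25 + 24 - 2)
= 24 / 47
= 0.5106

0.5106


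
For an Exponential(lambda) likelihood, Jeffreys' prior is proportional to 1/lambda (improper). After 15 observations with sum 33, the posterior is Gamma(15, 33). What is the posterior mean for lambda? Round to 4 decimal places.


Posterior = Gamma(n, sum_x) = Gamma(15, 33)
Posterior mean = shape/rate = 15/33
= 0.4545

0.4545


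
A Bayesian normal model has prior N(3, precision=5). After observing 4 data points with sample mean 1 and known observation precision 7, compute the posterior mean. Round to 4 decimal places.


Posterior mean = (prior_precision * prior_mean + n * data_precision * data_mean) / (prior_precision + n * data_precision)
Numerator = 5*3 + 4*7*1 = 43
Denominator = 5 + 4*7 = 33
Posterior mean = 1.303

1.303


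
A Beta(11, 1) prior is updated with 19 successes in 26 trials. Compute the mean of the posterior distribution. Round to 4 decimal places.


After update: Beta(30, 8)
Mean = 30 / (30 + 8) = 30 / 38
= 0.7895

0.7895


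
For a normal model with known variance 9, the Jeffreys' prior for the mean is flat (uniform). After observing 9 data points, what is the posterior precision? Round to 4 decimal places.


Jeffreys' prior for normal mean (known variance) is flat.
Prior precision = 0.
Posterior precision = prior_prec + n/sigma^2 = 0 + 9/9
= 1.0

1.0


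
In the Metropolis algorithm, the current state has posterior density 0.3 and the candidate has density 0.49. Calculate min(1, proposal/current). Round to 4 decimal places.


Ratio = 0.49/0.3 = 1.6333
Acceptance probability = min(1, 1.6333)
= 1.0

1.0


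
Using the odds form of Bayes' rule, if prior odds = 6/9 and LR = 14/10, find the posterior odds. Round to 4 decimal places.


Bayes' rule in odds form: posterior odds = prior odds * LR
= (6 * 14) / (9 * 10)
= 84/90 = 0.9333

0.9333


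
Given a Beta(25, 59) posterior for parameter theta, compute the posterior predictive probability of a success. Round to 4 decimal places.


For a Beta-Bernoulli model, the predictive probability is the mean:
P(success) = 25/(25+59) = 25/84 = 0.2976

0.2976


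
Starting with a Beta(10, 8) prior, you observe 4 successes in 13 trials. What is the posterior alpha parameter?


For a Beta-Binomial conjugate model:
Posterior alpha = prior alpha + number of successes
= 10 + 4 = 14

14


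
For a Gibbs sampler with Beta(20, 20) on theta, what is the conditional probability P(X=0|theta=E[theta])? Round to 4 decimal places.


E[theta] = 20/(20+20) = 0.5
P(X=0|theta) = 1 - theta = 0.5

0.5


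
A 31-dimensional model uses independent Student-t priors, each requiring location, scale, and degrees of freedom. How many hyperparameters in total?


Per parameter: 3 (location, scale, and degrees of freedom).
Total = 31 * 3 = 93

93


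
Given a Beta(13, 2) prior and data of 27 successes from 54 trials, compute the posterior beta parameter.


Number of failures = 54 - 27 = 27
Posterior beta = 2 + 27 = 29

29


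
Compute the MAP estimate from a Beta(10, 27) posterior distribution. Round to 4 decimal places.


MAP = mode of Beta distribution
= (alpha - 1)/(alpha + beta - 2)
= (10-1)/(10+27-2)
= 9/35 = 0.2571

0.2571


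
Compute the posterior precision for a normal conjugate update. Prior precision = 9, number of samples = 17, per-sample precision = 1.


tau_post = tau_0 + n * tau
= 9 + 17 * 1 = 26

26


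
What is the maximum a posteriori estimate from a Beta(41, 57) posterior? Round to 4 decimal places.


The MAP estimate equals the mode of the distribution.
Mode of Beta(a,b) = (a-1)/(a+b-2)
= 40/96
= 0.4167

0.4167


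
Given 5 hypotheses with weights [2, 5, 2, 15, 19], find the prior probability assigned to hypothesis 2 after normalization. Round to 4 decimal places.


To normalize, divide each weight by the sum of all weights.
Sum = 43
Prior(H2) = 5/43 = 0.1163

0.1163


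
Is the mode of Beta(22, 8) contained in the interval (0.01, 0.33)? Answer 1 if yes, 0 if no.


Mode = (a-1)/(a+b-2) = 21/28 = 0.75
Interval: (0.01, 0.33)
Contains mode? 0

0


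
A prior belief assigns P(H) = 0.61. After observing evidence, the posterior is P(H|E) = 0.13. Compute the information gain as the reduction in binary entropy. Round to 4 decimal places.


H(prior) = -0.61*log2(0.61) - 0.39*log2(0.39)
= 0.9648
H(post) = -0.13*log2(0.13) - 0.87*log2(0.87)
= 0.5574
IG = 0.9648 - 0.5574 = 0.4074

0.4074


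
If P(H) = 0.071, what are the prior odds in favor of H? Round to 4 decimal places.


Prior odds = P(H) / (1 - P(H))
= 0.071 / 0.929
= 0.0764

0.0764


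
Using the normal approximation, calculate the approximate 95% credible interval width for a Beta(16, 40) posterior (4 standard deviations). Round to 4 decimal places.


Var(Beta) = 16*40/(56^2 * 57) = 0.0036
SD = 0.0598
Width ~ 4*SD = 0.2393

0.2393


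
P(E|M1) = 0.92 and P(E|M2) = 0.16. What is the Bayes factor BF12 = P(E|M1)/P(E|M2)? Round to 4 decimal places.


Bayes factor BF12 = P(E|M1) / P(E|M2)
= 0.92 / 0.16
= 5.75

5.75


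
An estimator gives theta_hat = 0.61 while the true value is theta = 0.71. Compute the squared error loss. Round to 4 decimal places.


The squared error loss is (theta_hat - theta)^2
= (0.61 - 0.71)^2
= (-0.1)^2 = 0.01

0.01


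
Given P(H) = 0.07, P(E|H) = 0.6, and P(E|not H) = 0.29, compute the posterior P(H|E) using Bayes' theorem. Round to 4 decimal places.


By Bayes' theorem: P(H|E) = P(E|H)*P(H) / P(E)
P(E) = P(E|H)*P(H) + P(E|not H)*P(not H)
P(E) = 0.6*0.07 + 0.29*0.93 = 0.3117
P(H|E) = 0.6*0.07 / 0.3117 = 0.1347

0.1347


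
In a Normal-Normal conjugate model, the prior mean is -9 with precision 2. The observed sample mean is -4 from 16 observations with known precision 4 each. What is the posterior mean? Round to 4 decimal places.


Posterior precision = tau0 + n*tau = 2 + 16*4 = 66
Posterior mean = (tau0*mu0 + n*tau*xbar) / posterior_precision
= (2*-9 + 16*4*-4) / 66
= -274 / 66 = -4.1515

-4.1515


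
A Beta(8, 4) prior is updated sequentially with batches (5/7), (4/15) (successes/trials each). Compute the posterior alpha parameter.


Sequential conjugate updating is equivalent to a single batch update.
Total successes across all batches = 9
alpha_posterior = alpha_prior + total_successes = 8 + 9
= 17

17


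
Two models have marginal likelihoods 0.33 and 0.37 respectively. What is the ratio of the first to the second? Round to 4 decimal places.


Evidence ratio = 0.33 / 0.37
= 0.8919

0.8919


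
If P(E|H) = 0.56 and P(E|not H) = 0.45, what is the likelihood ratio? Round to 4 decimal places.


Likelihood ratio = P(E|H) / P(E|not H)
= 0.56 / 0.45
= 1.2444

1.2444


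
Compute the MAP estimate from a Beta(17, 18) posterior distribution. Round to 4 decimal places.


MAP = mode of Beta distribution
= (alpha - 1)/(alpha + beta - 2)
= (17-1)/(17+18-2)
= 16/33 = 0.4848

0.4848


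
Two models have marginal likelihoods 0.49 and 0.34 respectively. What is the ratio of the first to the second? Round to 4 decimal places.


Evidence ratio = 0.49 / 0.34
= 1.4412

1.4412
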